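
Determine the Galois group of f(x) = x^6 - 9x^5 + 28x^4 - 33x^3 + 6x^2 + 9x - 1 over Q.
The polynomial f is an irreducible sextic over Q, so G = Gal(f/Q) is one of the 16 transitive subgroups 6T1, ..., 6T16 of S_6. The discriminant of f is 810448, which is not a perfect square, so G is not contained in A_6. The transitive groups of degree 6 not contained in A_6 are: C_6 (6T1, order 6), S_3 (6T2, order 6), D_6 (6T3, order 12), C_3 x S_3 (6T5, order 18), A_4 x C_2 (6T6, order 24), S_4 (6T8, order 24), S_3 x S_3 (6T9, order 36), S_4 x C_2 (6T11, order 48), (S_3 x S_3) : C_2 (6T13, order 72), PGL(2,5) (6T14, order 120), S_6 (6T16, order 720). By Dedekind's theorem, for a prime p not dividing disc(f) the degrees of the irreducible factors of f mod p form the cycle type of an element of G. Factoring f modulo the 23 such primes p <= 97 (skipping 2, 37, which divide the discriminant), each new pattern first appears at: mod 3: f = (x^3 + x^2 + x + 2)(x^3 + 2x^2 + x + 1), pattern 3+3; mod 5: f = (x^2 + x + 1)(x^2 + 2x + 3)(x^2 + 3x + 3), pattern 2+2+2; mod 67: f = (x + 1)(x + 17)(x + 29)(x + 35)(x + 47)(x + 63), pattern 1+1+1+1+1+1. No other pattern occurs in this range, so the set of observed cycle types is {3+3, 2+2+2, 1+1+1+1+1+1}. The candidates containing elements of all these cycle types are C_6 (6T1) of order 6, S_3 (6T2) of order 6, D_6 (6T3) of order 12, C_3 x S_3 (6T5) of order 18, A_4 x C_2 (6T6) of order 24, S_4 (6T8) of order 24, S_3 x S_3 (6T9) of order 36, S_4 x C_2 (6T11) of order 48, (S_3 x S_3) : C_2 (6T13) of order 72, PGL(2,5) (6T14) of order 120, S_6 (6T16) of order 720; the others are excluded. The observed types are precisely the cycle types that occur in S_3 (6T2). Each of the other remaining candidates has further cycle types, and by the Chebotarev density theorem the matching factorization patterns would occur for a proportion of primes equal to their share of the group: C_6 (6T1) additionally contains elements of type 6 (2 of its 6 elements, about 33% of primes); D_6 (6T3) additionally contains elements of type 6, 2+2+1+1 (5 of its 12 elements, about 42% of primes); C_3 x S_3 (6T5) additionally contains elements of type 6, 3+1+1+1 (10 of its 18 elements, about 56% of primes); A_4 x C_2 (6T6) additionally contains elements of type 6, 2+2+1+1, 2+1+1+1+1 (14 of its 24 elements, about 58% of primes); S_4 (6T8) additionally contains elements of type 4+1+1, 2+2+1+1 (9 of its 24 elements, about 38% of primes); S_3 x S_3 (6T9) additionally contains elements of type 6, 3+1+1+1, 2+2+1+1 (25 of its 36 elements, about 69% of primes); S_4 x C_2 (6T11) additionally contains elements of type 6, 4+2, 4+1+1, 2+2+1+1, 2+1+1+1+1 (32 of its 48 elements, about 67% of primes); (S_3 x S_3) : C_2 (6T13) additionally contains elements of type 6, 4+2, 3+2+1, 3+1+1+1, 2+2+1+1, 2+1+1+1+1 (61 of its 72 elements, about 85% of primes); PGL(2,5) (6T14) additionally contains elements of type 6, 5+1, 4+1+1, 2+2+1+1 (89 of its 120 elements, about 74% of primes); S_6 (6T16) additionally contains elements of type 6, 5+1, 4+2, 4+1+1, 3+2+1, 3+1+1+1, 2+2+1+1, 2+1+1+1+1 (664 of its 720 elements, about 92% of primes). None of the 23 primes tested shows any such pattern (for each of these groups the chance of that is below 10^-4), which rules them out. Hence G = S_3 (6T2), of order 6.

S_3, S_3 acting on 6 points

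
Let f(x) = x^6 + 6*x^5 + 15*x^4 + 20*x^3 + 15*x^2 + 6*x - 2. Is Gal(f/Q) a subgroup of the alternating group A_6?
No

The polynomial is irreducible of degree 6 over Q. Its discriminant is 11337408, which is not a perfect square. A Galois group lies in the alternating group exactly when the discriminant is a square in Q, so the Galois group (D_6) is not contained in A_6.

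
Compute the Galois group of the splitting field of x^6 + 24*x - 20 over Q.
A_6 (also written A6)

The polynomial f is an irreducible sextic over Q, so G = Gal(f/Q) is one of the 16 transitive subgroups 6T1, ..., 6T16 of S_6. The discriminant of f is 746496000000 = 864000^2, a perfect square, so G is contained in A_6. The transitive groups of degree 6 contained in A_6 are: A_4 (6T4, order 12), S_4 (6T7, order 24), (C_3 x C_3) : C_4 (6T10, order 36), PSL(2,5) (6T12, order 60), A_6 (6T15, order 360). By Dedekind's theorem, for a prime p not dividing disc(f) the degrees of the irreducible factors of f mod p form the cycle type of an element of G. Factoring f modulo the 6 such primes p <= 23 (skipping 2, 3, 5, which divide the discriminant), each new pattern first appears at: mod 7: f = (x + 3)(x^5 + 4x^4 + 2x^3 + x^2 + 4x + 5), pattern 5+1; mod 23: f = (x + 7)(x + 12)(x + 21)(x^3 + 6x^2 + 13x + 16), pattern 3+1+1+1. No other pattern occurs in this range, so the set of observed cycle types is {5+1, 3+1+1+1}. Among the candidates above, the only group containing elements of all these cycle types is A_6 (6T15) — each of A_4 (6T4), S_4 (6T7), (C_3 x C_3) : C_4 (6T10), PSL(2,5) (6T12) lacks at least one of them. Hence G = A_6 (6T15), of order 360.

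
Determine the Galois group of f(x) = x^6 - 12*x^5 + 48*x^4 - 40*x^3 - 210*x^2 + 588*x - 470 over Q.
The polynomial f is an irreducible sextic over Q, so G = Gal(f/Q) is one of the 16 transitive subgroups 6T1, ..., 6T16 of S_6. The discriminant of f is 32289945753600, which is not a perfect square, so G is not contained in A_6. The transitive groups of degree 6 not contained in A_6 are: C_6 (6T1, order 6), S_3 (6T2, order 6), D_6 (6T3, order 12), C_3 x S_3 (6T5, order 18), A_4 x C_2 (6T6, order 24), S_4 (6T8, order 24), S_3 x S_3 (6T9, order 36), S_4 x C_2 (6T11, order 48), (S_3 x S_3) : C_2 (6T13, order 72), PGL(2,5) (6T14, order 120), S_6 (6T16, order 720). By Dedekind's theorem, for a prime p not dividing disc(f) the degrees of the irreducible factors of f mod p form the cycle type of an element of G. Factoring f modulo the 14 such primes p <= 59 (skipping 2, 3, 5, which divide the discriminant), each new pattern first appears at: mod 7: f = (x^6 + 2x^5 + 6x^4 + 2x^3 + 6), pattern 6; mod 19: f = (x + 2)(x + 12)(x + 18)(x^3 + 13x^2 + 2x + 18), pattern 3+1+1+1; mod 23: f = (x + 5)(x + 18)(x^2 + 12x + 2)(x^2 + 22x + 14), pattern 2+2+1+1; mod 31: f = (x^2 + 11x + 4)(x^2 + 18x + 24)(x^2 + 21x + 19), pattern 2+2+2; mod 43: f = (x^3 + 37x^2 + 27x + 25)(x^3 + 37x^2 + 28x + 7), pattern 3+3. No other pattern occurs in this range, so the set of observed cycle types is {6, 3+1+1+1, 2+2+1+1, 2+2+2, 3+3}. The candidates containing elements of all these cycle types are S_3 x S_3 (6T9) of order 36, (S_3 x S_3) : C_2 (6T13) of order 72, S_6 (6T16) of order 720; the others are excluded. The observed types are precisely the cycle types that occur in S_3 x S_3 (6T9) (apart from the identity). Each of the other remaining candidates has further cycle types, and by the Chebotarev density theorem the matching factorization patterns would occur for a proportion of primes equal to their share of the group: (S_3 x S_3) : C_2 (6T13) additionally contains elements of type 4+2, 3+2+1, 2+1+1+1+1 (36 of its 72 elements, about 50% of primes); S_6 (6T16) additionally contains elements of type 5+1, 4+2, 4+1+1, 3+2+1, 2+1+1+1+1 (459 of its 720 elements, about 64% of primes). None of the 14 primes tested shows any such pattern (for each of these groups the chance of that is below 10^-4), which rules them out. Hence G = S_3 x S_3 (6T9), of order 36.

S_3 x S_3 (also written G36-)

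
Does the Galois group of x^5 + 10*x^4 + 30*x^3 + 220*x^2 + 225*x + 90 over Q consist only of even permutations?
Yes

The polynomial is irreducible of degree 5 over Q. Its discriminant is 681836544000000 = 26112000^2, a perfect square. A Galois group lies in the alternating group exactly when the discriminant is a square in Q, so the Galois group (D_5) is contained in A_5.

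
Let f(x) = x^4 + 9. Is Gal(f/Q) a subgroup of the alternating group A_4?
Yes

The polynomial is irreducible of degree 4 over Q. Its discriminant is 186624 = 432^2, a perfect square. A Galois group lies in the alternating group exactly when the discriminant is a square in Q, so the Galois group (V_4) is contained in A_4.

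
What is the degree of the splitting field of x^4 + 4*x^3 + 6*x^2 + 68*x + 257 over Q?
12

The degree of the splitting field over Q equals the order of the Galois group, so first determine the group. The polynomial is an irreducible quartic over Q and its discriminant is 1358954496 = 36864^2, a perfect square, so the Galois group is contained in A_4. The resolvent cubic y^3 - 6*y^2 - 756*y - 2568 is irreducible over Q. An irreducible resolvent with square discriminant gives A_4. The Galois group A_4 (4T4) has order 12, so the splitting field has degree 12 over Q.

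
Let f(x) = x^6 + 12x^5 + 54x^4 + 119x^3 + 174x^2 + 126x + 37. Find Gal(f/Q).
6T1: C_6

The polynomial f is an irreducible sextic over Q, so G = Gal(f/Q) is one of the 16 transitive subgroups 6T1, ..., 6T16 of S_6. The discriminant of f is -16829675182323, which is not a perfect square, so G is not contained in A_6. The transitive groups of degree 6 not contained in A_6 are: C_6 (6T1, order 6), S_3 (6T2, order 6), D_6 (6T3, order 12), C_3 x S_3 (6T5, order 18), A_4 x C_2 (6T6, order 24), S_4 (6T8, order 24), S_3 x S_3 (6T9, order 36), S_4 x C_2 (6T11, order 48), (S_3 x S_3) : C_2 (6T13, order 72), PGL(2,5) (6T14, order 120), S_6 (6T16, order 720). By Dedekind's theorem, for a prime p not dividing disc(f) the degrees of the irreducible factors of f mod p form the cycle type of an element of G. Factoring f modulo the 37 such primes p <= 167 (skipping 3, 19, which divide the discriminant), each new pattern first appears at: mod 2: f = (x^6 + x^3 + 1), pattern 6; mod 7: f = (x^3 + 6x^2 + x + 5)(x^3 + 6x^2 + 3x + 6), pattern 3+3; mod 17: f = (x^2 + 7)(x^2 + 3x + 10)(x^2 + 9x + 10), pattern 2+2+2; mod 37: f = (x)(x + 4)(x + 11)(x + 17)(x + 26)(x + 28), pattern 1+1+1+1+1+1. No other pattern occurs in this range, so the set of observed cycle types is {6, 3+3, 2+2+2, 1+1+1+1+1+1}. The candidates containing elements of all these cycle types are C_6 (6T1) of order 6, D_6 (6T3) of order 12, C_3 x S_3 (6T5) of order 18, A_4 x C_2 (6T6) of order 24, S_3 x S_3 (6T9) of order 36, S_4 x C_2 (6T11) of order 48, (S_3 x S_3) : C_2 (6T13) of order 72, PGL(2,5) (6T14) of order 120, S_6 (6T16) of order 720; the others are excluded. The observed types are precisely the cycle types that occur in C_6 (6T1). Each of the other remaining candidates has further cycle types, and by the Chebotarev density theorem the matching factorization patterns would occur for a proportion of primes equal to their share of the group: D_6 (6T3) additionally contains elements of type 2+2+1+1 (3 of its 12 elements, about 25% of primes); C_3 x S_3 (6T5) additionally contains elements of type 3+1+1+1 (4 of its 18 elements, about 22% of primes); A_4 x C_2 (6T6) additionally contains elements of type 2+2+1+1, 2+1+1+1+1 (6 of its 24 elements, about 25% of primes); S_3 x S_3 (6T9) additionally contains elements of type 3+1+1+1, 2+2+1+1 (13 of its 36 elements, about 36% of primes); S_4 x C_2 (6T11) additionally contains elements of type 4+2, 4+1+1, 2+2+1+1, 2+1+1+1+1 (24 of its 48 elements, about 50% of primes); (S_3 x S_3) : C_2 (6T13) additionally contains elements of type 4+2, 3+2+1, 3+1+1+1, 2+2+1+1, 2+1+1+1+1 (49 of its 72 elements, about 68% of primes); PGL(2,5) (6T14) additionally contains elements of type 5+1, 4+1+1, 2+2+1+1 (69 of its 120 elements, about 58% of primes); S_6 (6T16) additionally contains elements of type 5+1, 4+2, 4+1+1, 3+2+1, 3+1+1+1, 2+2+1+1, 2+1+1+1+1 (544 of its 720 elements, about 76% of primes). None of the 37 primes tested shows any such pattern (for each of these groups the chance of that is below 10^-4), which rules them out. Hence G = C_6 (6T1), of order 6.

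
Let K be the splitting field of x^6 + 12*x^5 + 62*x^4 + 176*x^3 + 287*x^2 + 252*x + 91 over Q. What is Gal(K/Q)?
The polynomial f is an irreducible sextic over Q, so G = Gal(f/Q) is one of the 16 transitive subgroups 6T1, ..., 6T16 of S_6. The discriminant of f is 153664 = 392^2, a perfect square, so G is contained in A_6. The transitive groups of degree 6 contained in A_6 are: A_4 (6T4, order 12), S_4 (6T7, order 24), (C_3 x C_3) : C_4 (6T10, order 36), PSL(2,5) (6T12, order 60), A_6 (6T15, order 360). By Dedekind's theorem, for a prime p not dividing disc(f) the degrees of the irreducible factors of f mod p form the cycle type of an element of G. Factoring f modulo the 33 such primes p <= 149 (skipping 2, 7, which divide the discriminant), each new pattern first appears at: mod 3: f = (x^3 + x^2 + x + 2)(x^3 + 2x^2 + 2x + 2), pattern 3+3; mod 13: f = (x)(x + 4)(x^2 + 4x + 2)(x^2 + 4x + 12), pattern 2+2+1+1. No other pattern occurs in this range, so the set of observed cycle types is {3+3, 2+2+1+1}. The candidates containing elements of all these cycle types are A_4 (6T4) of order 12, S_4 (6T7) of order 24, (C_3 x C_3) : C_4 (6T10) of order 36, PSL(2,5) (6T12) of order 60, A_6 (6T15) of order 360; the others are excluded. The observed types are precisely the cycle types that occur in A_4 (6T4) (apart from the identity). Each of the other remaining candidates has further cycle types, and by the Chebotarev density theorem the matching factorization patterns would occur for a proportion of primes equal to their share of the group: S_4 (6T7) additionally contains elements of type 4+2 (6 of its 24 elements, about 25% of primes); (C_3 x C_3) : C_4 (6T10) additionally contains elements of type 4+2, 3+1+1+1 (22 of its 36 elements, about 61% of primes); PSL(2,5) (6T12) additionally contains elements of type 5+1 (24 of its 60 elements, about 40% of primes); A_6 (6T15) additionally contains elements of type 5+1, 4+2, 3+1+1+1 (274 of its 360 elements, about 76% of primes). None of the 33 primes tested shows any such pattern (for each of these groups the chance of that is below 10^-4), which rules them out. Hence G = A_4 (6T4), of order 12.

A_4 (also written A4)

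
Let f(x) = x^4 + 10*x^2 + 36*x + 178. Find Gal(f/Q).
4T2: V_4

The polynomial is an irreducible quartic over Q and its discriminant is 1348358400 = 36720^2, a perfect square, so the Galois group is contained in A_4. The resolvent cubic y^3 - 10*y^2 - 712*y + 5824 splits completely over Q, which gives the Klein four-group V_4.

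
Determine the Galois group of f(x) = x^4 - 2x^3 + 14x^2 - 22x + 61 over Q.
V_4 (also written V4)

The polynomial is an irreducible quartic over Q and its discriminant is 9734400 = 3120^2, a perfect square, so the Galois group is contained in A_4. The resolvent cubic y^3 - 14*y^2 - 200*y + 2688 splits completely over Q, which gives the Klein four-group V_4.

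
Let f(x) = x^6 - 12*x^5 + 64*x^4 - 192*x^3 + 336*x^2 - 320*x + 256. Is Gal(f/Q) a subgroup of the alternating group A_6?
The polynomial is irreducible of degree 6 over Q. Its discriminant is -1849378557919232, which is not a perfect square. A Galois group lies in the alternating group exactly when the discriminant is a square in Q, so the Galois group (S_4 x C_2) is not contained in A_6.

No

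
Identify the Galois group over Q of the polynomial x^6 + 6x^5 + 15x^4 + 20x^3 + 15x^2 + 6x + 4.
S_3, S_3 acting on 6 points

The polynomial f is an irreducible sextic over Q, so G = Gal(f/Q) is one of the 16 transitive subgroups 6T1, ..., 6T16 of S_6. The discriminant of f is -11337408, which is not a perfect square, so G is not contained in A_6. The transitive groups of degree 6 not contained in A_6 are: C_6 (6T1, order 6), S_3 (6T2, order 6), D_6 (6T3, order 12), C_3 x S_3 (6T5, order 18), A_4 x C_2 (6T6, order 24), S_4 (6T8, order 24), S_3 x S_3 (6T9, order 36), S_4 x C_2 (6T11, order 48), (S_3 x S_3) : C_2 (6T13, order 72), PGL(2,5) (6T14, order 120), S_6 (6T16, order 720). By Dedekind's theorem, for a prime p not dividing disc(f) the degrees of the irreducible factors of f mod p form the cycle type of an element of G. Factoring f modulo the 23 such primes p <= 97 (skipping 2, 3, which divide the discriminant), each new pattern first appears at: mod 5: f = (x^2 + x + 2)(x^2 + 2x + 3)(x^2 + 3x + 4), pattern 2+2+2; mod 7: f = (x^3 + 3x^2 + 3x + 3)(x^3 + 3x^2 + 3x + 6), pattern 3+3; mod 61: f = (x + 4)(x + 20)(x + 23)(x + 40)(x + 43)(x + 59), pattern 1+1+1+1+1+1. No other pattern occurs in this range, so the set of observed cycle types is {2+2+2, 3+3, 1+1+1+1+1+1}. The candidates containing elements of all these cycle types are C_6 (6T1) of order 6, S_3 (6T2) of order 6, D_6 (6T3) of order 12, C_3 x S_3 (6T5) of order 18, A_4 x C_2 (6T6) of order 24, S_4 (6T8) of order 24, S_3 x S_3 (6T9) of order 36, S_4 x C_2 (6T11) of order 48, (S_3 x S_3) : C_2 (6T13) of order 72, PGL(2,5) (6T14) of order 120, S_6 (6T16) of order 720; the others are excluded. The observed types are precisely the cycle types that occur in S_3 (6T2). Each of the other remaining candidates has further cycle types, and by the Chebotarev density theorem the matching factorization patterns would occur for a proportion of primes equal to their share of the group: C_6 (6T1) additionally contains elements of type 6 (2 of its 6 elements, about 33% of primes); D_6 (6T3) additionally contains elements of type 6, 2+2+1+1 (5 of its 12 elements, about 42% of primes); C_3 x S_3 (6T5) additionally contains elements of type 6, 3+1+1+1 (10 of its 18 elements, about 56% of primes); A_4 x C_2 (6T6) additionally contains elements of type 6, 2+2+1+1, 2+1+1+1+1 (14 of its 24 elements, about 58% of primes); S_4 (6T8) additionally contains elements of type 4+1+1, 2+2+1+1 (9 of its 24 elements, about 38% of primes); S_3 x S_3 (6T9) additionally contains elements of type 6, 3+1+1+1, 2+2+1+1 (25 of its 36 elements, about 69% of primes); S_4 x C_2 (6T11) additionally contains elements of type 6, 4+2, 4+1+1, 2+2+1+1, 2+1+1+1+1 (32 of its 48 elements, about 67% of primes); (S_3 x S_3) : C_2 (6T13) additionally contains elements of type 6, 4+2, 3+2+1, 3+1+1+1, 2+2+1+1, 2+1+1+1+1 (61 of its 72 elements, about 85% of primes); PGL(2,5) (6T14) additionally contains elements of type 6, 5+1, 4+1+1, 2+2+1+1 (89 of its 120 elements, about 74% of primes); S_6 (6T16) additionally contains elements of type 6, 5+1, 4+2, 4+1+1, 3+2+1, 3+1+1+1, 2+2+1+1, 2+1+1+1+1 (664 of its 720 elements, about 92% of primes). None of the 23 primes tested shows any such pattern (for each of these groups the chance of that is below 10^-4), which rules them out. Hence G = S_3 (6T2), of order 6.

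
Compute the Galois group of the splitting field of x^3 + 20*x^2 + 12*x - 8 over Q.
The polynomial is an irreducible cubic over Q and its discriminant is 270400 = 520^2, a perfect square. For an irreducible cubic, a square discriminant forces the Galois group to be A_3, the cyclic group of order 3.

C_3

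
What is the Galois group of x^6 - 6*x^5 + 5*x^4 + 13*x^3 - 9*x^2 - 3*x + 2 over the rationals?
The polynomial f is an irreducible sextic over Q, so G = Gal(f/Q) is one of the 16 transitive subgroups 6T1, ..., 6T16 of S_6. The discriminant of f is 30991489 = 5567^2, a perfect square, so G is contained in A_6. The transitive groups of degree 6 contained in A_6 are: A_4 (6T4, order 12), S_4 (6T7, order 24), (C_3 x C_3) : C_4 (6T10, order 36), PSL(2,5) (6T12, order 60), A_6 (6T15, order 360). By Dedekind's theorem, for a prime p not dividing disc(f) the degrees of the irreducible factors of f mod p form the cycle type of an element of G. Factoring f modulo the 21 such primes p <= 79 (skipping 19, which divides the discriminant), each new pattern first appears at: mod 2: f = (x)(x^5 + x^3 + x^2 + x + 1), pattern 5+1; mod 7: f = (x^3 + 2x^2 + 4x + 5)(x^3 + 6x^2 + 3x + 6), pattern 3+3; mod 61: f = (x + 36)(x + 58)(x^2 + 9x + 38)(x^2 + 13x + 25), pattern 2+2+1+1. No other pattern occurs in this range, so the set of observed cycle types is {5+1, 3+3, 2+2+1+1}. The candidates containing elements of all these cycle types are PSL(2,5) (6T12) of order 60, A_6 (6T15) of order 360; the others are excluded. The observed types are precisely the cycle types that occur in PSL(2,5) (6T12) (apart from the identity). Each of the other remaining candidates has further cycle types, and by the Chebotarev density theorem the matching factorization patterns would occur for a proportion of primes equal to their share of the group: A_6 (6T15) additionally contains elements of type 4+2, 3+1+1+1 (130 of its 360 elements, about 36% of primes). None of the 21 primes tested shows any such pattern (for each of these groups the chance of that is below 10^-4), which rules them out. Hence G = PSL(2,5) (6T12), of order 60.

PSL(2,5) (also written A5(6))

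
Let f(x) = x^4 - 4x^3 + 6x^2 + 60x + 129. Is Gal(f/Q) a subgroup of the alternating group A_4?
The polynomial is irreducible of degree 4 over Q. Its discriminant is 1358954496 = 36864^2, a perfect square. A Galois group lies in the alternating group exactly when the discriminant is a square in Q, so the Galois group (A_4) is contained in A_4.

Yes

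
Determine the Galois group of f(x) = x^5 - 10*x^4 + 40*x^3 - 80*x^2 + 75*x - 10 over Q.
The polynomial f is an irreducible quintic over Q, so G = Gal(f/Q) is a transitive subgroup of S_5: one of C_5 (5T1, order 5), D_5 (5T2, order 10), F_20 (5T3, order 20), A_5 (5T4, order 60) or S_5 (5T5, order 120). The discriminant of f is 64000000 = 8000^2, a perfect square, so G is contained in A_5. The transitive groups of degree 5 contained in A_5 are: C_5 (5T1, order 5), D_5 (5T2, order 10), A_5 (5T4, order 60). By Dedekind's theorem, for a prime p not dividing disc(f) the degrees of the irreducible factors of f mod p form the cycle type of an element of G. Factoring f modulo the 23 such primes p <= 97 (skipping 2, 5, which divide the discriminant), each new pattern first appears at: mod 3: f = (x + 1)(x^2 + 1)(x^2 + x + 2), pattern 2+2+1; mod 7: f = (x^5 + 4x^4 + 5x^3 + 4x^2 + 5x + 4), pattern 5. No other pattern occurs in this range, so the set of observed cycle types is {2+2+1, 5}. The candidates containing elements of all these cycle types are D_5 (5T2) of order 10, A_5 (5T4) of order 60; the others are excluded. The observed types are precisely the cycle types that occur in D_5 (5T2) (apart from the identity). Each of the other remaining candidates has further cycle types, and by the Chebotarev density theorem the matching factorization patterns would occur for a proportion of primes equal to their share of the group: A_5 (5T4) additionally contains elements of type 3+1+1 (20 of its 60 elements, about 33% of primes). None of the 23 primes tested shows any such pattern (for each of these groups the chance of that is below 10^-4), which rules them out. Hence G = D_5 (5T2), of order 10.

D_5, the dihedral group of order 10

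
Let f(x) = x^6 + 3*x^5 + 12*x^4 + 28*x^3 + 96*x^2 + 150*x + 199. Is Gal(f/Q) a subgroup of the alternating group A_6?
The polynomial is irreducible of degree 6 over Q. Its discriminant is -51837931415763, which is not a perfect square. A Galois group lies in the alternating group exactly when the discriminant is a square in Q, so the Galois group (C_6) is not contained in A_6.

No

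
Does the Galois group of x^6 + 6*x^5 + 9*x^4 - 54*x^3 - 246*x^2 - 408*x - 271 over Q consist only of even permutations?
Yes

The polynomial is irreducible of degree 6 over Q. Its discriminant is 1323222688272384 = 36376128^2, a perfect square. A Galois group lies in the alternating group exactly when the discriminant is a square in Q, so the Galois group (A_4) is contained in A_6.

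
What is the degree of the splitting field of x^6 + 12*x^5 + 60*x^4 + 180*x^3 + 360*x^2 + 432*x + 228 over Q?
36

The degree of the splitting field over Q equals the order of the Galois group, so first determine the group. The polynomial f is an irreducible sextic over Q, so G = Gal(f/Q) is one of the 16 transitive subgroups 6T1, ..., 6T16 of S_6. The discriminant of f is 660451885056, which is not a perfect square, so G is not contained in A_6. The transitive groups of degree 6 not contained in A_6 are: C_6 (6T1, order 6), S_3 (6T2, order 6), D_6 (6T3, order 12), C_3 x S_3 (6T5, order 18), A_4 x C_2 (6T6, order 24), S_4 (6T8, order 24), S_3 x S_3 (6T9, order 36), S_4 x C_2 (6T11, order 48), (S_3 x S_3) : C_2 (6T13, order 72), PGL(2,5) (6T14, order 120), S_6 (6T16, order 720). By Dedekind's theorem, for a prime p not dividing disc(f) the degrees of the irreducible factors of f mod p form the cycle type of an element of G. Factoring f modulo the 14 such primes p <= 53 (skipping 2, 3, which divide the discriminant), each new pattern first appears at: mod 5: f = (x + 1)(x + 3)(x^2 + 2)(x^2 + 3x + 3), pattern 2+2+1+1; mod 7: f = (x^6 + 5x^5 + 4x^4 + 5x^3 + 3x^2 + 5x + 4), pattern 6; mod 19: f = (x)(x + 7)(x + 18)(x^3 + 6x^2 + 12x + 17), pattern 3+1+1+1; mod 31: f = (x^2 + 7x + 28)(x^2 + 17x + 27)(x^2 + 19x + 19), pattern 2+2+2; mod 43: f = (x^3 + 6x^2 + 12x + 3)(x^3 + 6x^2 + 12x + 33), pattern 3+3. No other pattern occurs in this range, so the set of observed cycle types is {2+2+1+1, 6, 3+1+1+1, 2+2+2, 3+3}. The candidates containing elements of all these cycle types are S_3 x S_3 (6T9) of order 36, (S_3 x S_3) : C_2 (6T13) of order 72, S_6 (6T16) of order 720; the others are excluded. The observed types are precisely the cycle types that occur in S_3 x S_3 (6T9) (apart from the identity). Each of the other remaining candidates has further cycle types, and by the Chebotarev density theorem the matching factorization patterns would occur for a proportion of primes equal to their share of the group: (S_3 x S_3) : C_2 (6T13) additionally contains elements of type 4+2, 3+2+1, 2+1+1+1+1 (36 of its 72 elements, about 50% of primes); S_6 (6T16) additionally contains elements of type 5+1, 4+2, 4+1+1, 3+2+1, 2+1+1+1+1 (459 of its 720 elements, about 64% of primes). None of the 14 primes tested shows any such pattern (for each of these groups the chance of that is below 10^-4), which rules them out. Hence G = S_3 x S_3 (6T9), of order 36. The Galois group S_3 x S_3 (6T9) has order 36, so the splitting field has degree 36 over Q.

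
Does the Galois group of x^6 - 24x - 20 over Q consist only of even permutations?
The polynomial is irreducible of degree 6 over Q. Its discriminant is 746496000000 = 864000^2, a perfect square. A Galois group lies in the alternating group exactly when the discriminant is a square in Q, so the Galois group (A_6) is contained in A_6.

Yes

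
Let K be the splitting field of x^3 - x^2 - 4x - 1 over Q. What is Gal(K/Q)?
The polynomial is an irreducible cubic over Q and its discriminant is 169 = 13^2, a perfect square. For an irreducible cubic, a square discriminant forces the Galois group to be A_3, the cyclic group of order 3.

C_3 (also written C3)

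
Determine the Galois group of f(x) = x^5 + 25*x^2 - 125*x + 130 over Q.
5T3: F_20

The polynomial f is an irreducible quintic over Q, so G = Gal(f/Q) is a transitive subgroup of S_5: one of C_5 (5T1, order 5), D_5 (5T2, order 10), F_20 (5T3, order 20), A_5 (5T4, order 60) or S_5 (5T5, order 120). The discriminant of f is 237892578125, which is not a perfect square, so G is not contained in A_5. The transitive groups of degree 5 not contained in A_5 are: F_20 (5T3, order 20), S_5 (5T5, order 120). By Dedekind's theorem, for a prime p not dividing disc(f) the degrees of the irreducible factors of f mod p form the cycle type of an element of G. Factoring f modulo the 18 such primes p <= 67 (skipping 5, which divides the discriminant), each new pattern first appears at: mod 2: f = (x)(x^4 + x + 1), pattern 4+1; mod 11: f = (x^5 + 3x^2 + 7x + 9), pattern 5; mod 19: f = (x + 13)(x^2 + 8x + 8)(x^2 + 17x + 6), pattern 2+2+1; mod 31: f = (x + 1)(x + 9)(x + 26)(x + 27)(x + 30), pattern 1+1+1+1+1. No other pattern occurs in this range, so the set of observed cycle types is {4+1, 5, 2+2+1, 1+1+1+1+1}. The candidates containing elements of all these cycle types are F_20 (5T3) of order 20, S_5 (5T5) of order 120; the others are excluded. The observed types are precisely the cycle types that occur in F_20 (5T3). Each of the other remaining candidates has further cycle types, and by the Chebotarev density theorem the matching factorization patterns would occur for a proportion of primes equal to their share of the group: S_5 (5T5) additionally contains elements of type 3+2, 3+1+1, 2+1+1+1 (50 of its 120 elements, about 42% of primes). None of the 18 primes tested shows any such pattern (for each of these groups the chance of that is below 10^-4), which rules them out. Hence G = F_20 (5T3), of order 20.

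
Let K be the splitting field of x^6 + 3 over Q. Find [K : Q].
6

The degree of the splitting field over Q equals the order of the Galois group, so first determine the group. The polynomial f is an irreducible sextic over Q, so G = Gal(f/Q) is one of the 16 transitive subgroups 6T1, ..., 6T16 of S_6. The discriminant of f is -11337408, which is not a perfect square, so G is not contained in A_6. The transitive groups of degree 6 not contained in A_6 are: C_6 (6T1, order 6), S_3 (6T2, order 6), D_6 (6T3, order 12), C_3 x S_3 (6T5, order 18), A_4 x C_2 (6T6, order 24), S_4 (6T8, order 24), S_3 x S_3 (6T9, order 36), S_4 x C_2 (6T11, order 48), (S_3 x S_3) : C_2 (6T13, order 72), PGL(2,5) (6T14, order 120), S_6 (6T16, order 720). By Dedekind's theorem, for a prime p not dividing disc(f) the degrees of the irreducible factors of f mod p form the cycle type of an element of G. Factoring f modulo the 23 such primes p <= 97 (skipping 2, 3, which divide the discriminant), each new pattern first appears at: mod 5: f = (x^2 + 2)(x^2 + x + 2)(x^2 + 4x + 2), pattern 2+2+2; mod 7: f = (x^3 + 2)(x^3 + 5), pattern 3+3; mod 61: f = (x + 3)(x + 19)(x + 22)(x + 39)(x + 42)(x + 58), pattern 1+1+1+1+1+1. No other pattern occurs in this range, so the set of observed cycle types is {2+2+2, 3+3, 1+1+1+1+1+1}. The candidates containing elements of all these cycle types are C_6 (6T1) of order 6, S_3 (6T2) of order 6, D_6 (6T3) of order 12, C_3 x S_3 (6T5) of order 18, A_4 x C_2 (6T6) of order 24, S_4 (6T8) of order 24, S_3 x S_3 (6T9) of order 36, S_4 x C_2 (6T11) of order 48, (S_3 x S_3) : C_2 (6T13) of order 72, PGL(2,5) (6T14) of order 120, S_6 (6T16) of order 720; the others are excluded. The observed types are precisely the cycle types that occur in S_3 (6T2). Each of the other remaining candidates has further cycle types, and by the Chebotarev density theorem the matching factorization patterns would occur for a proportion of primes equal to their share of the group: C_6 (6T1) additionally contains elements of type 6 (2 of its 6 elements, about 33% of primes); D_6 (6T3) additionally contains elements of type 6, 2+2+1+1 (5 of its 12 elements, about 42% of primes); C_3 x S_3 (6T5) additionally contains elements of type 6, 3+1+1+1 (10 of its 18 elements, about 56% of primes); A_4 x C_2 (6T6) additionally contains elements of type 6, 2+2+1+1, 2+1+1+1+1 (14 of its 24 elements, about 58% of primes); S_4 (6T8) additionally contains elements of type 4+1+1, 2+2+1+1 (9 of its 24 elements, about 38% of primes); S_3 x S_3 (6T9) additionally contains elements of type 6, 3+1+1+1, 2+2+1+1 (25 of its 36 elements, about 69% of primes); S_4 x C_2 (6T11) additionally contains elements of type 6, 4+2, 4+1+1, 2+2+1+1, 2+1+1+1+1 (32 of its 48 elements, about 67% of primes); (S_3 x S_3) : C_2 (6T13) additionally contains elements of type 6, 4+2, 3+2+1, 3+1+1+1, 2+2+1+1, 2+1+1+1+1 (61 of its 72 elements, about 85% of primes); PGL(2,5) (6T14) additionally contains elements of type 6, 5+1, 4+1+1, 2+2+1+1 (89 of its 120 elements, about 74% of primes); S_6 (6T16) additionally contains elements of type 6, 5+1, 4+2, 4+1+1, 3+2+1, 3+1+1+1, 2+2+1+1, 2+1+1+1+1 (664 of its 720 elements, about 92% of primes). None of the 23 primes tested shows any such pattern (for each of these groups the chance of that is below 10^-4), which rules them out. Hence G = S_3 (6T2), of order 6. The Galois group S_3 (6T2) has order 6, so the splitting field has degree 6 over Q.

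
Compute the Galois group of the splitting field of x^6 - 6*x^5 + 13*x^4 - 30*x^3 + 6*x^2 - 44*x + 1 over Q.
The polynomial f is an irreducible sextic over Q, so G = Gal(f/Q) is one of the 16 transitive subgroups 6T1, ..., 6T16 of S_6. The discriminant of f is 87452721811456 = 9351616^2, a perfect square, so G is contained in A_6. The transitive groups of degree 6 contained in A_6 are: A_4 (6T4, order 12), S_4 (6T7, order 24), (C_3 x C_3) : C_4 (6T10, order 36), PSL(2,5) (6T12, order 60), A_6 (6T15, order 360). By Dedekind's theorem, for a prime p not dividing disc(f) the degrees of the irreducible factors of f mod p form the cycle type of an element of G. Factoring f modulo the 79 such primes p <= 419 (skipping 2, 23, which divide the discriminant), each new pattern first appears at: mod 3: f = (x^3 + x^2 + 2)(x^3 + 2x^2 + 2x + 2), pattern 3+3; mod 5: f = (x^2 + 4x + 1)(x^4 + 2x^2 + 2x + 1), pattern 4+2; mod 19: f = (x + 2)(x + 3)(x^2 + 3x + 11)(x^2 + 5x + 17), pattern 2+2+1+1; mod 223: f = (x + 3)(x + 92)(x + 157)(x + 204)(x + 209)(x + 221), pattern 1+1+1+1+1+1. No other pattern occurs in this range, so the set of observed cycle types is {3+3, 4+2, 2+2+1+1, 1+1+1+1+1+1}. The candidates containing elements of all these cycle types are S_4 (6T7) of order 24, (C_3 x C_3) : C_4 (6T10) of order 36, A_6 (6T15) of order 360; the others are excluded. The observed types are precisely the cycle types that occur in S_4 (6T7). Each of the other remaining candidates has further cycle types, and by the Chebotarev density theorem the matching factorization patterns would occur for a proportion of primes equal to their share of the group: (C_3 x C_3) : C_4 (6T10) additionally contains elements of type 3+1+1+1 (4 of its 36 elements, about 11% of primes); A_6 (6T15) additionally contains elements of type 5+1, 3+1+1+1 (184 of its 360 elements, about 51% of primes). None of the 79 primes tested shows any such pattern (for each of these groups the chance of that is below 10^-4), which rules them out. Hence G = S_4 (6T7), of order 24.

S_4 (also written S4+)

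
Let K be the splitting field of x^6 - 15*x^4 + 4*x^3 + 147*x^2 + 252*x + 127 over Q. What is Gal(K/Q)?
6T2: S_3

The polynomial f is an irreducible sextic over Q, so G = Gal(f/Q) is one of the 16 transitive subgroups 6T1, ..., 6T16 of S_6. The discriminant of f is -860859187200, which is not a perfect square, so G is not contained in A_6. The transitive groups of degree 6 not contained in A_6 are: C_6 (6T1, order 6), S_3 (6T2, order 6), D_6 (6T3, order 12), C_3 x S_3 (6T5, order 18), A_4 x C_2 (6T6, order 24), S_4 (6T8, order 24), S_3 x S_3 (6T9, order 36), S_4 x C_2 (6T11, order 48), (S_3 x S_3) : C_2 (6T13, order 72), PGL(2,5) (6T14, order 120), S_6 (6T16, order 720). By Dedekind's theorem, for a prime p not dividing disc(f) the degrees of the irreducible factors of f mod p form the cycle type of an element of G. Factoring f modulo the 23 such primes p <= 103 (skipping 2, 3, 5, 31, which divide the discriminant), each new pattern first appears at: mod 7: f = (x^3 + 2x^2 + 6x + 3)(x^3 + 5x^2 + 4x + 5), pattern 3+3; mod 11: f = (x^2 + 2x + 10)(x^2 + 3x + 6)(x^2 + 6x + 10), pattern 2+2+2; mod 43: f = (x + 7)(x + 18)(x + 25)(x + 39)(x + 41)(x + 42), pattern 1+1+1+1+1+1. No other pattern occurs in this range, so the set of observed cycle types is {3+3, 2+2+2, 1+1+1+1+1+1}. The candidates containing elements of all these cycle types are C_6 (6T1) of order 6, S_3 (6T2) of order 6, D_6 (6T3) of order 12, C_3 x S_3 (6T5) of order 18, A_4 x C_2 (6T6) of order 24, S_4 (6T8) of order 24, S_3 x S_3 (6T9) of order 36, S_4 x C_2 (6T11) of order 48, (S_3 x S_3) : C_2 (6T13) of order 72, PGL(2,5) (6T14) of order 120, S_6 (6T16) of order 720; the others are excluded. The observed types are precisely the cycle types that occur in S_3 (6T2). Each of the other remaining candidates has further cycle types, and by the Chebotarev density theorem the matching factorization patterns would occur for a proportion of primes equal to their share of the group: C_6 (6T1) additionally contains elements of type 6 (2 of its 6 elements, about 33% of primes); D_6 (6T3) additionally contains elements of type 6, 2+2+1+1 (5 of its 12 elements, about 42% of primes); C_3 x S_3 (6T5) additionally contains elements of type 6, 3+1+1+1 (10 of its 18 elements, about 56% of primes); A_4 x C_2 (6T6) additionally contains elements of type 6, 2+2+1+1, 2+1+1+1+1 (14 of its 24 elements, about 58% of primes); S_4 (6T8) additionally contains elements of type 4+1+1, 2+2+1+1 (9 of its 24 elements, about 38% of primes); S_3 x S_3 (6T9) additionally contains elements of type 6, 3+1+1+1, 2+2+1+1 (25 of its 36 elements, about 69% of primes); S_4 x C_2 (6T11) additionally contains elements of type 6, 4+2, 4+1+1, 2+2+1+1, 2+1+1+1+1 (32 of its 48 elements, about 67% of primes); (S_3 x S_3) : C_2 (6T13) additionally contains elements of type 6, 4+2, 3+2+1, 3+1+1+1, 2+2+1+1, 2+1+1+1+1 (61 of its 72 elements, about 85% of primes); PGL(2,5) (6T14) additionally contains elements of type 6, 5+1, 4+1+1, 2+2+1+1 (89 of its 120 elements, about 74% of primes); S_6 (6T16) additionally contains elements of type 6, 5+1, 4+2, 4+1+1, 3+2+1, 3+1+1+1, 2+2+1+1, 2+1+1+1+1 (664 of its 720 elements, about 92% of primes). None of the 23 primes tested shows any such pattern (for each of these groups the chance of that is below 10^-4), which rules them out. Hence G = S_3 (6T2), of order 6.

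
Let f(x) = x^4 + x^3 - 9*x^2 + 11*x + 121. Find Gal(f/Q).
C_4 (also written C4)

The polynomial is an irreducible quartic over Q and its discriminant is 236328125, which is not a perfect square, so the Galois group is not contained in A_4. The resolvent cubic y^3 + 9*y^2 - 473*y - 4598 has exactly one rational root, so the Galois group is C_4 or D_4. The quartic becomes reducible over Q(sqrt(disc)), so the group is C_4.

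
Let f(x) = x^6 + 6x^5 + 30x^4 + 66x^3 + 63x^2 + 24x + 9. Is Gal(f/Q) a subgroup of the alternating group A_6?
The polynomial is irreducible of degree 6 over Q. Its discriminant is -5217636731328, which is not a perfect square. A Galois group lies in the alternating group exactly when the discriminant is a square in Q, so the Galois group (PGL(2,5)) is not contained in A_6.

No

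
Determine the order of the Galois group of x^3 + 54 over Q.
6

The degree of the splitting field over Q equals the order of the Galois group, so first determine the group. The polynomial is an irreducible cubic over Q and its discriminant is -78732, which is not a perfect square. For an irreducible cubic, a non-square discriminant gives Galois group S_3. The Galois group S_3 (3T2) has order 6, so the splitting field has degree 6 over Q.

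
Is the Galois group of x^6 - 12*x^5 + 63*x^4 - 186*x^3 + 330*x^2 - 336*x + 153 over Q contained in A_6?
The polynomial is irreducible of degree 6 over Q. Its discriminant is -16003008, which is not a perfect square. A Galois group lies in the alternating group exactly when the discriminant is a square in Q, so the Galois group (PGL(2,5)) is not contained in A_6.

No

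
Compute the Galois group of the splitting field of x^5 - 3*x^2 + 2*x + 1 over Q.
D_5 (order 10)

The polynomial f is an irreducible quintic over Q, so G = Gal(f/Q) is a transitive subgroup of S_5: one of C_5 (5T1, order 5), D_5 (5T2, order 10), F_20 (5T3, order 20), A_5 (5T4, order 60) or S_5 (5T5, order 120). The discriminant of f is 55225 = 235^2, a perfect square, so G is contained in A_5. The transitive groups of degree 5 contained in A_5 are: C_5 (5T1, order 5), D_5 (5T2, order 10), A_5 (5T4, order 60). By Dedekind's theorem, for a prime p not dividing disc(f) the degrees of the irreducible factors of f mod p form the cycle type of an element of G. Factoring f modulo the 23 such primes p <= 97 (skipping 5, 47, which divide the discriminant), each new pattern first appears at: mod 2: f = (x^5 + x^2 + 1), pattern 5; mod 11: f = (x + 3)(x^2 + 2x + 5)(x^2 + 6x + 3), pattern 2+2+1; mod 83: f = (x + 4)(x + 11)(x + 31)(x + 59)(x + 61), pattern 1+1+1+1+1. No other pattern occurs in this range, so the set of observed cycle types is {5, 2+2+1, 1+1+1+1+1}. The candidates containing elements of all these cycle types are D_5 (5T2) of order 10, A_5 (5T4) of order 60; the others are excluded. The observed types are precisely the cycle types that occur in D_5 (5T2). Each of the other remaining candidates has further cycle types, and by the Chebotarev density theorem the matching factorization patterns would occur for a proportion of primes equal to their share of the group: A_5 (5T4) additionally contains elements of type 3+1+1 (20 of its 60 elements, about 33% of primes). None of the 23 primes tested shows any such pattern (for each of these groups the chance of that is below 10^-4), which rules them out. Hence G = D_5 (5T2), of order 10.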